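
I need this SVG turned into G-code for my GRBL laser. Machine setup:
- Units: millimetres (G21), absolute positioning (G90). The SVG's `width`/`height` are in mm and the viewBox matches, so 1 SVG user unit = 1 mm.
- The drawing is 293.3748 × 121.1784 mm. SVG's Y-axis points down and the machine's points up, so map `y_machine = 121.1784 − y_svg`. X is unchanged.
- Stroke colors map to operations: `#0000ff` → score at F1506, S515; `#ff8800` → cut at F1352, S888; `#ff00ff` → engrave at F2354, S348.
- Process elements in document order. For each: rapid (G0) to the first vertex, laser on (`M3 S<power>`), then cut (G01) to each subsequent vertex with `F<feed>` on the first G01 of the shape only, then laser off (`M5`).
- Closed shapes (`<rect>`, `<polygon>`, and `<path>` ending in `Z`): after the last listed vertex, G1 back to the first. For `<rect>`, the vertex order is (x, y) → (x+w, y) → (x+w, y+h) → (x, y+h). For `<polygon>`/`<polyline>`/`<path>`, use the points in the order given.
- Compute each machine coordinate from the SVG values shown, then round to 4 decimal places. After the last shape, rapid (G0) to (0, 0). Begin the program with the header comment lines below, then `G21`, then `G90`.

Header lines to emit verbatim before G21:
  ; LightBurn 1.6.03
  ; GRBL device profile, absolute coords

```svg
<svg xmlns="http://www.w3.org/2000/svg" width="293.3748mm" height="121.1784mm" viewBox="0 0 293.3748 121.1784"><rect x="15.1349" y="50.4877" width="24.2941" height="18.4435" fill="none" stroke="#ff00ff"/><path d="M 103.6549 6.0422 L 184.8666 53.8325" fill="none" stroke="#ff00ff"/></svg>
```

; LightBurn 1.6.03
; GRBL device profile, absolute coords
G21
G90
G0 X15.1349 Y70.6907
M3 S348
G01 X39.4290 Y70.6907 F2354
G01 X39.4290 Y52.2472
G01 X15.1349 Y52.2472
G01 X15.1349 Y70.6907
M5
G0 X103.6549 Y115.1362
M3 S348
G01 X184.8666 Y67.3459 F2354
M5
G0 X0.0000 Y0.0000

viewBox `0 0 293.3748 121.1784` with mm width/height → 1 unit = 1 mm. Flip: y_m = 121.1784 − y_svg.

**Shape 1** — `<rect>` rectangle, stroke `#ff00ff` → engrave (S348, F2354). Machine vertices: (15.1349,70.6907) → (39.4290,70.6907) → (39.4290,52.2472) → (15.1349,52.2472) → (15.1349,70.6907). Closed: final G1 returns to the first vertex.

**Shape 2** — `<path>` line segment, stroke `#ff00ff` → engrave (S348, F2354). Machine vertices: (103.6549,115.1362) → (184.8666,67.3459). Open path.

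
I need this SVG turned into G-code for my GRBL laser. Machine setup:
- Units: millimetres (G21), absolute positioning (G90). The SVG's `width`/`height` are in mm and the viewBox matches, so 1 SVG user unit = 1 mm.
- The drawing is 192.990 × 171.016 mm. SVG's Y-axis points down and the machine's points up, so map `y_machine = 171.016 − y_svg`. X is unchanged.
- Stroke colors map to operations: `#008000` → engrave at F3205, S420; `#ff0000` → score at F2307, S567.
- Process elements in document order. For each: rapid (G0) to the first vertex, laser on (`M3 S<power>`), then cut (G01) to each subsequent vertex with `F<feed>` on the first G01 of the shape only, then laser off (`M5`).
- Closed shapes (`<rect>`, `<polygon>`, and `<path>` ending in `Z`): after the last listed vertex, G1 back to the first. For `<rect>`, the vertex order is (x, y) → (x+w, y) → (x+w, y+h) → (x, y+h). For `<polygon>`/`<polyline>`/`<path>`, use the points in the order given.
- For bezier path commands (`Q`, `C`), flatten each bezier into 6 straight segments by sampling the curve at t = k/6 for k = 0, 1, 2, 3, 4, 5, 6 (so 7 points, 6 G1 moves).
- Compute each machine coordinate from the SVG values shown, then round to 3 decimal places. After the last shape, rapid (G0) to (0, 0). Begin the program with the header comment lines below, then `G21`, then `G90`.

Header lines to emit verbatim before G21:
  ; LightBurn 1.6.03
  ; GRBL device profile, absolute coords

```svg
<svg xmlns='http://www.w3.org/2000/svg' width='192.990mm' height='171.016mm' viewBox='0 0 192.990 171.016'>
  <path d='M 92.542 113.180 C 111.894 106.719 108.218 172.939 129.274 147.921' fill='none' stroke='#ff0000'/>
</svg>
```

; LightBurn 1.6.03
; GRBL device profile, absolute coords
G21
G90
G0 X92.542 Y57.836
M3 S567
G01 X100.520 Y55.769 F2307
G01 X105.987 Y46.141
G01 X110.269 Y33.507
G01 X114.693 Y22.419
G01 X120.586 Y17.430
G01 X129.274 Y23.095
M5
G0 X0.000 Y0.000

viewBox `0 0 192.990 171.016` with mm width/height → 1 unit = 1 mm. Flip: y_m = 171.016 − y_svg.

**Shape 1** — `<path>` cubic bezier, stroke `#ff0000` → score (S567, F2307). Control points (SVG): P0=(92.542,113.180), P1=(111.894,106.719), P2=(108.218,172.939), P3=(129.274,147.921); sampled at t=k/6. Machine vertices: (92.542,57.836) → (100.520,55.769) → (105.987,46.141) → (110.269,33.507) → (114.693,22.419) → (120.586,17.430) → (129.274,23.095). Open path.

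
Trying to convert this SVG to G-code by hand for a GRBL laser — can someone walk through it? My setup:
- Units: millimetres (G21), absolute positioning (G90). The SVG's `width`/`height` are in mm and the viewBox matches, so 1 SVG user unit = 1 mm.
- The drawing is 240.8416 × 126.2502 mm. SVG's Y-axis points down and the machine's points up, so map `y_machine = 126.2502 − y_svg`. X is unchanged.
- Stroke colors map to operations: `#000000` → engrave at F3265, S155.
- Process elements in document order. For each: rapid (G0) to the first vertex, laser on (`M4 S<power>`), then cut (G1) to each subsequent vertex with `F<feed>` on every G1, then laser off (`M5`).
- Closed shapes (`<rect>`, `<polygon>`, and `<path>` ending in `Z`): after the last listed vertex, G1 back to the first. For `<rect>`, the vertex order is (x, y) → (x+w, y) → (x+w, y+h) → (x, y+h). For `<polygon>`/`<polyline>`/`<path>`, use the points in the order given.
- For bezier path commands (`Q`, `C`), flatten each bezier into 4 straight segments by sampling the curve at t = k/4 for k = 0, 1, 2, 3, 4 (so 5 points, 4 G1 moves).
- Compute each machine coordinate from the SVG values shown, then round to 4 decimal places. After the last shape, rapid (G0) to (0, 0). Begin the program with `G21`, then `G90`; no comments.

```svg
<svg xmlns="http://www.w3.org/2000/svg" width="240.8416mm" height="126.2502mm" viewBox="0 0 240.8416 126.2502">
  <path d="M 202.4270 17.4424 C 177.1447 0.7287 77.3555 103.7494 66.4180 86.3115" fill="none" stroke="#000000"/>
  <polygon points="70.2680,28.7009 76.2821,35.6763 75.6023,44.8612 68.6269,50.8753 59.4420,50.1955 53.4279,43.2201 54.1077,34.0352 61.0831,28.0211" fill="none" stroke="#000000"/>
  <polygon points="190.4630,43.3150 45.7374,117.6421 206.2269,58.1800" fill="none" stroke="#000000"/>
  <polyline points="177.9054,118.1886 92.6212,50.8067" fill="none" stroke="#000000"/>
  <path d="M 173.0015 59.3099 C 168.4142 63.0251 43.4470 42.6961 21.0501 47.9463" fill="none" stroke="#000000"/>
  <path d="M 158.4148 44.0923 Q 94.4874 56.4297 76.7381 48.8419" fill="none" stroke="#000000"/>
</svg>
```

1 u = 1 mm; y_m = 126.2502 − y.

[1] `<path>` cubic bezier, #000000→engrave S155 F3265: (202.4270,108.8078) → (172.0477,102.6459) → (129.0432,74.1017) → (88.7283,45.6932) → (66.4180,39.9387)

[2] `<polygon>` regular polygon, #000000→engrave S155 F3265: (70.2680,97.5493) → (76.2821,90.5739) → (75.6023,81.3890) → (68.6269,75.3749) → (59.4420,76.0547) → (53.4279,83.0301) → (54.1077,92.2150) → (61.0831,98.2291) → (70.2680,97.5493) (closed)

[3] `<polygon>` closed polygon, #000000→engrave S155 F3265: (190.4630,82.9352) → (45.7374,8.6081) → (206.2269,68.0702) → (190.4630,82.9352) (closed)

[4] `<polyline>` line segment, #000000→engrave S155 F3265: (177.9054,8.0616) → (92.6212,75.4435)

[5] `<path>` cubic bezier, #000000→engrave S155 F3265: (173.0015,66.9403) → (150.4734,67.8868) → (103.7044,73.1977) → (53.5961,78.2208) → (21.0501,78.3039)

[6] `<path>` quadratic bezier, #000000→engrave S155 F3265: (158.4148,82.1579) → (129.3372,77.2345) → (106.0319,74.8018) → (88.4989,74.8597) → (76.7381,77.4083)

G21
G90
G0 X202.4270 Y108.8078
M4 S155
G1 X172.0477 Y102.6459 F3265
G1 X129.0432 Y74.1017 F3265
G1 X88.7283 Y45.6932 F3265
G1 X66.4180 Y39.9387 F3265
M5
G0 X70.2680 Y97.5493
M4 S155
G1 X76.2821 Y90.5739 F3265
G1 X75.6023 Y81.3890 F3265
G1 X68.6269 Y75.3749 F3265
G1 X59.4420 Y76.0547 F3265
G1 X53.4279 Y83.0301 F3265
G1 X54.1077 Y92.2150 F3265
G1 X61.0831 Y98.2291 F3265
G1 X70.2680 Y97.5493 F3265
M5
G0 X190.4630 Y82.9352
M4 S155
G1 X45.7374 Y8.6081 F3265
G1 X206.2269 Y68.0702 F3265
G1 X190.4630 Y82.9352 F3265
M5
G0 X177.9054 Y8.0616
M4 S155
G1 X92.6212 Y75.4435 F3265
M5
G0 X173.0015 Y66.9403
M4 S155
G1 X150.4734 Y67.8868 F3265
G1 X103.7044 Y73.1977 F3265
G1 X53.5961 Y78.2208 F3265
G1 X21.0501 Y78.3039 F3265
M5
G0 X158.4148 Y82.1579
M4 S155
G1 X129.3372 Y77.2345 F3265
G1 X106.0319 Y74.8018 F3265
G1 X88.4989 Y74.8597 F3265
G1 X76.7381 Y77.4083 F3265
M5
G0 X0.0000 Y0.0000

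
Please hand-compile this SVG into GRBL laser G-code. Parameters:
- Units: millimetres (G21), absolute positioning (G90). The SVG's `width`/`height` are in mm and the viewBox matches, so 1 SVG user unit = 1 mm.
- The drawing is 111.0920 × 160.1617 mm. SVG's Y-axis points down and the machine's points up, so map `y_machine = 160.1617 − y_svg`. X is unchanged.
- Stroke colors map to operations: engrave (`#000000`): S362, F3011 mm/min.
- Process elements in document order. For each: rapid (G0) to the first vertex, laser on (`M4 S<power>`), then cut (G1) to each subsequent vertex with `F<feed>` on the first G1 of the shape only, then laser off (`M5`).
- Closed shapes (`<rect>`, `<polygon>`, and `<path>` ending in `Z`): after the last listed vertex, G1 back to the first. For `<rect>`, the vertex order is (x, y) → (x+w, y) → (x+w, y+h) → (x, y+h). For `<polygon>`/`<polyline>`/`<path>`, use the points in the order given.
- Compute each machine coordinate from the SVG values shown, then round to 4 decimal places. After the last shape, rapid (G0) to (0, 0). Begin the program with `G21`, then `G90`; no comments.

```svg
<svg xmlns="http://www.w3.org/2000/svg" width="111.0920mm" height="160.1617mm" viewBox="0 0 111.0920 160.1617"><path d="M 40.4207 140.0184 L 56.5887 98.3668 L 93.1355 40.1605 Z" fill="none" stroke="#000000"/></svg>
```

Since the viewBox matches the mm dimensions, user units are millimetres directly. The only transform is the Y-flip y_m = 160.1617 − y_svg.

Shape 1 is a closed polygon drawn with `<path>`. Its stroke #000000 means engrave at S362, F3011. After flipping Y the toolpath is (40.4207,20.1433) → (56.5887,61.7949) → (93.1355,120.0012) → (40.4207,20.1433), returning to the start.

G21
G90
G0 X40.4207 Y20.1433
M4 S362
G1 X56.5887 Y61.7949 F3011
G1 X93.1355 Y120.0012
G1 X40.4207 Y20.1433
M5
G0 X0.0000 Y0.0000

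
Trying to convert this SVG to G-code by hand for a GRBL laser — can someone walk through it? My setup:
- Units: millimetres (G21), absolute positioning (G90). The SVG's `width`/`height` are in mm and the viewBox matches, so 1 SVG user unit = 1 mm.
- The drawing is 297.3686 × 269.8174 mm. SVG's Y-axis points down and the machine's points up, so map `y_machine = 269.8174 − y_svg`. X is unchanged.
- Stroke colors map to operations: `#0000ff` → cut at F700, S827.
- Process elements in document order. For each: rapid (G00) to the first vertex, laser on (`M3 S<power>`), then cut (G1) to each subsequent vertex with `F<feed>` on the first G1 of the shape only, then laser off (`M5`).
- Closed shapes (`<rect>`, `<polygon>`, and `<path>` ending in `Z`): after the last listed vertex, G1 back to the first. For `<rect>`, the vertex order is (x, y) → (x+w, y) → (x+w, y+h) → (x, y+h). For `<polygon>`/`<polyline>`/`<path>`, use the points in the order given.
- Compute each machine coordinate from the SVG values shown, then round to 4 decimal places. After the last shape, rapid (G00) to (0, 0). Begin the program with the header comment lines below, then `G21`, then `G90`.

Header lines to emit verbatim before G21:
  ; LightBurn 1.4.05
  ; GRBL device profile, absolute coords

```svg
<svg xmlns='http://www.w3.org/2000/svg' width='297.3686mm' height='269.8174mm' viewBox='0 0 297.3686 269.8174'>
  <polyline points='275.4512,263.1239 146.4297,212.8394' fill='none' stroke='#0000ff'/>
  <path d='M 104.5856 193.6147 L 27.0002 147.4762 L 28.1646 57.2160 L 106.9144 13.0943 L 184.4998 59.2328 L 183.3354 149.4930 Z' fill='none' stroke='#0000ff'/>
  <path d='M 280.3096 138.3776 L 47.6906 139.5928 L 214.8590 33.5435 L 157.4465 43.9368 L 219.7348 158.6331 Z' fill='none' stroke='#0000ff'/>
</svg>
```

1 u = 1 mm; y_m = 269.8174 − y.

[1] `<polyline>` line segment, #0000ff→cut S827 F700: (275.4512,6.6935) → (146.4297,56.9780)

[2] `<path>` regular polygon, #0000ff→cut S827 F700: (104.5856,76.2027) → (27.0002,122.3412) → (28.1646,212.6014) → (106.9144,256.7231) → (184.4998,210.5846) → (183.3354,120.3244) → (104.5856,76.2027) (closed)

[3] `<path>` closed polygon, #0000ff→cut S827 F700: (280.3096,131.4398) → (47.6906,130.2246) → (214.8590,236.2739) → (157.4465,225.8806) → (219.7348,111.1843) → (280.3096,131.4398) (closed)

; LightBurn 1.4.05
; GRBL device profile, absolute coords
G21
G90
G00 X275.4512 Y6.6935
M3 S827
G1 X146.4297 Y56.9780 F700
M5
G00 X104.5856 Y76.2027
M3 S827
G1 X27.0002 Y122.3412 F700
G1 X28.1646 Y212.6014
G1 X106.9144 Y256.7231
G1 X184.4998 Y210.5846
G1 X183.3354 Y120.3244
G1 X104.5856 Y76.2027
M5
G00 X280.3096 Y131.4398
M3 S827
G1 X47.6906 Y130.2246 F700
G1 X214.8590 Y236.2739
G1 X157.4465 Y225.8806
G1 X219.7348 Y111.1843
G1 X280.3096 Y131.4398
M5
G00 X0.0000 Y0.0000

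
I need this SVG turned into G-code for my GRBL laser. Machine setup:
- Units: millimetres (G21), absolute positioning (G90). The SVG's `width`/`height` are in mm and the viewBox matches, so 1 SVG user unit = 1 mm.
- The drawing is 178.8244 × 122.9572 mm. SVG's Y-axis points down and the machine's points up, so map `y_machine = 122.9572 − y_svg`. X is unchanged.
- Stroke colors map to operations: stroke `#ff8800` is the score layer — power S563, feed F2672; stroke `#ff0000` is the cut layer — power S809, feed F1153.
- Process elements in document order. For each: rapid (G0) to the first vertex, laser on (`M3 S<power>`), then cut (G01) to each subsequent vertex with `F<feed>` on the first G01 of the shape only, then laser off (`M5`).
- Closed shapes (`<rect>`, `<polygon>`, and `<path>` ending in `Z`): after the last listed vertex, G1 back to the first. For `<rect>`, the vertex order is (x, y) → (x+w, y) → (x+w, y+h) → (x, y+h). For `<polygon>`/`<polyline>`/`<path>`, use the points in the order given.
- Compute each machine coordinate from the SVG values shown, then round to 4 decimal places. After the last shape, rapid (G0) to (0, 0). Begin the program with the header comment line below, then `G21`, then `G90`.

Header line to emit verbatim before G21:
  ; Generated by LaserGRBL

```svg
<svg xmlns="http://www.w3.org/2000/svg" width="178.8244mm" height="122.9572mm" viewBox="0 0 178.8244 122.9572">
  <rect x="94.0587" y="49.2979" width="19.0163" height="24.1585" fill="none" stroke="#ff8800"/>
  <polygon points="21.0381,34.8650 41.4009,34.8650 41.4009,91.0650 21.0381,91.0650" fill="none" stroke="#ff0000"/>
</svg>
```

1 u = 1 mm; y_m = 122.9572 − y.

[1] `<rect>` rectangle, #ff8800→score S563 F2672: (94.0587,73.6593) → (113.0750,73.6593) → (113.0750,49.5008) → (94.0587,49.5008) → (94.0587,73.6593) (closed)

[2] `<polygon>` rectangle, #ff0000→cut S809 F1153: (21.0381,88.0922) → (41.4009,88.0922) → (41.4009,31.8922) → (21.0381,31.8922) → (21.0381,88.0922) (closed)

; Generated by LaserGRBL
G21
G90
G0 X94.0587 Y73.6593
M3 S563
G01 X113.0750 Y73.6593 F2672
G01 X113.0750 Y49.5008
G01 X94.0587 Y49.5008
G01 X94.0587 Y73.6593
M5
G0 X21.0381 Y88.0922
M3 S809
G01 X41.4009 Y88.0922 F1153
G01 X41.4009 Y31.8922
G01 X21.0381 Y31.8922
G01 X21.0381 Y88.0922
M5
G0 X0.0000 Y0.0000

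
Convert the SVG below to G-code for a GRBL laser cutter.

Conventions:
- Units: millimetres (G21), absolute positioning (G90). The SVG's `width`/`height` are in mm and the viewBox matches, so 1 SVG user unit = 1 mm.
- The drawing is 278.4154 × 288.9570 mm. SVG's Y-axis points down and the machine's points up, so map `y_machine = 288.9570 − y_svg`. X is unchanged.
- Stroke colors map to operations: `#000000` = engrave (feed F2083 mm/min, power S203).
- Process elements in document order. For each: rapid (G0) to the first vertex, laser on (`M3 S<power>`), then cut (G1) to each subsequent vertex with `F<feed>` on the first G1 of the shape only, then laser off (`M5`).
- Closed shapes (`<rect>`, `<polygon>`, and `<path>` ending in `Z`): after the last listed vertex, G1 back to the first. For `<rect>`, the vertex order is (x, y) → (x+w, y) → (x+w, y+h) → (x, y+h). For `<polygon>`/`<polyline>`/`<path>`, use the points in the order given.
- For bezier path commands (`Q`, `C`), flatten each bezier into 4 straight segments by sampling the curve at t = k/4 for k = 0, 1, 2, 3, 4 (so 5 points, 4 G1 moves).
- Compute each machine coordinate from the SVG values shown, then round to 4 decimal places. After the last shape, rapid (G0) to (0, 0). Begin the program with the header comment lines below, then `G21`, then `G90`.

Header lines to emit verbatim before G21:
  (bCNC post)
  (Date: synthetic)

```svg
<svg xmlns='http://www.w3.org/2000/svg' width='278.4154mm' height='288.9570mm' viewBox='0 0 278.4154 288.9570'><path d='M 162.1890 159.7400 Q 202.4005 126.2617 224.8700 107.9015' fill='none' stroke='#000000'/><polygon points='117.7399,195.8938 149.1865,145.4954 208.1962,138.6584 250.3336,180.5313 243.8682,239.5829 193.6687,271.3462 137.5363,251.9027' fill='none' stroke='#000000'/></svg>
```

1 u = 1 mm; y_m = 288.9570 − y.

[1] `<path>` quadratic bezier, #000000→engrave S203 F2083: (162.1890,129.2170) → (181.1859,145.0113) → (197.9650,158.9158) → (212.5264,170.9305) → (224.8700,181.0555)

[2] `<polygon>` regular polygon, #000000→engrave S203 F2083: (117.7399,93.0632) → (149.1865,143.4616) → (208.1962,150.2986) → (250.3336,108.4257) → (243.8682,49.3741) → (193.6687,17.6108) → (137.5363,37.0543) → (117.7399,93.0632) (closed)

(bCNC post)
(Date: synthetic)
G21
G90
G0 X162.1890 Y129.2170
M3 S203
G1 X181.1859 Y145.0113 F2083
G1 X197.9650 Y158.9158
G1 X212.5264 Y170.9305
G1 X224.8700 Y181.0555
M5
G0 X117.7399 Y93.0632
M3 S203
G1 X149.1865 Y143.4616 F2083
G1 X208.1962 Y150.2986
G1 X250.3336 Y108.4257
G1 X243.8682 Y49.3741
G1 X193.6687 Y17.6108
G1 X137.5363 Y37.0543
G1 X117.7399 Y93.0632
M5
G0 X0.0000 Y0.0000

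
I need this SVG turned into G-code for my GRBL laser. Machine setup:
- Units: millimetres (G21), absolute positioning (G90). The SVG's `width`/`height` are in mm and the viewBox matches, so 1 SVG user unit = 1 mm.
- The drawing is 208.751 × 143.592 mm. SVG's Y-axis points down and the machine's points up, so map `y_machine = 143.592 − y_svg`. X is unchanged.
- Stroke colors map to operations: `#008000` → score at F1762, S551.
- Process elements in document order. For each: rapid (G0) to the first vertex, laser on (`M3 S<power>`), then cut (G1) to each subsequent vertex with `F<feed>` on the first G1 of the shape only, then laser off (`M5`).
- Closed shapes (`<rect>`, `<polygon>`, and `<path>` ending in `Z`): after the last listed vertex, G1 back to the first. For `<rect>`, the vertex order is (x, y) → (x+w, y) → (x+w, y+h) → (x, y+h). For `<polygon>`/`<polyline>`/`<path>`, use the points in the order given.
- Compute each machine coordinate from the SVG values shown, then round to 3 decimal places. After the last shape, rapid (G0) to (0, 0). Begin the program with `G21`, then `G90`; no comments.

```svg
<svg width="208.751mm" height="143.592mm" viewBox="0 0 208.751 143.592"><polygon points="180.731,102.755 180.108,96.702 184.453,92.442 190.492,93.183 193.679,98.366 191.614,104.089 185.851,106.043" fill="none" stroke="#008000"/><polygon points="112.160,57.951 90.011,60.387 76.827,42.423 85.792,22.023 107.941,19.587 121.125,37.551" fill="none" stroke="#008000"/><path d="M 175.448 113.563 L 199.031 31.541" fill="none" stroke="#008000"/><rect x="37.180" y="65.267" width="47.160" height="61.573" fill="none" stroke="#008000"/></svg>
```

viewBox `0 0 208.751 143.592` with mm width/height → 1 unit = 1 mm. Flip: y_m = 143.592 − y_svg.

**Shape 1** — `<polygon>` regular polygon, stroke `#008000` → score (S551, F1762). Machine vertices: (180.731,40.837) → (180.108,46.890) → (184.453,51.150) → (190.492,50.409) → (193.679,45.226) → (191.614,39.503) → (185.851,37.549) → (180.731,40.837). Closed: final G1 returns to the first vertex.

**Shape 2** — `<polygon>` regular polygon, stroke `#008000` → score (S551, F1762). Machine vertices: (112.160,85.641) → (90.011,83.205) → (76.827,101.169) → (85.792,121.569) → (107.941,124.005) → (121.125,106.041) → (112.160,85.641). Closed: final G1 returns to the first vertex.

**Shape 3** — `<path>` line segment, stroke `#008000` → score (S551, F1762). Machine vertices: (175.448,30.029) → (199.031,112.051). Open path.

**Shape 4** — `<rect>` rectangle, stroke `#008000` → score (S551, F1762). Machine vertices: (37.180,78.325) → (84.340,78.325) → (84.340,16.752) → (37.180,16.752) → (37.180,78.325). Closed: final G1 returns to the first vertex.

G21
G90
G0 X180.731 Y40.837
M3 S551
G1 X180.108 Y46.890 F1762
G1 X184.453 Y51.150
G1 X190.492 Y50.409
G1 X193.679 Y45.226
G1 X191.614 Y39.503
G1 X185.851 Y37.549
G1 X180.731 Y40.837
M5
G0 X112.160 Y85.641
M3 S551
G1 X90.011 Y83.205 F1762
G1 X76.827 Y101.169
G1 X85.792 Y121.569
G1 X107.941 Y124.005
G1 X121.125 Y106.041
G1 X112.160 Y85.641
M5
G0 X175.448 Y30.029
M3 S551
G1 X199.031 Y112.051 F1762
M5
G0 X37.180 Y78.325
M3 S551
G1 X84.340 Y78.325 F1762
G1 X84.340 Y16.752
G1 X37.180 Y16.752
G1 X37.180 Y78.325
M5
G0 X0.000 Y0.000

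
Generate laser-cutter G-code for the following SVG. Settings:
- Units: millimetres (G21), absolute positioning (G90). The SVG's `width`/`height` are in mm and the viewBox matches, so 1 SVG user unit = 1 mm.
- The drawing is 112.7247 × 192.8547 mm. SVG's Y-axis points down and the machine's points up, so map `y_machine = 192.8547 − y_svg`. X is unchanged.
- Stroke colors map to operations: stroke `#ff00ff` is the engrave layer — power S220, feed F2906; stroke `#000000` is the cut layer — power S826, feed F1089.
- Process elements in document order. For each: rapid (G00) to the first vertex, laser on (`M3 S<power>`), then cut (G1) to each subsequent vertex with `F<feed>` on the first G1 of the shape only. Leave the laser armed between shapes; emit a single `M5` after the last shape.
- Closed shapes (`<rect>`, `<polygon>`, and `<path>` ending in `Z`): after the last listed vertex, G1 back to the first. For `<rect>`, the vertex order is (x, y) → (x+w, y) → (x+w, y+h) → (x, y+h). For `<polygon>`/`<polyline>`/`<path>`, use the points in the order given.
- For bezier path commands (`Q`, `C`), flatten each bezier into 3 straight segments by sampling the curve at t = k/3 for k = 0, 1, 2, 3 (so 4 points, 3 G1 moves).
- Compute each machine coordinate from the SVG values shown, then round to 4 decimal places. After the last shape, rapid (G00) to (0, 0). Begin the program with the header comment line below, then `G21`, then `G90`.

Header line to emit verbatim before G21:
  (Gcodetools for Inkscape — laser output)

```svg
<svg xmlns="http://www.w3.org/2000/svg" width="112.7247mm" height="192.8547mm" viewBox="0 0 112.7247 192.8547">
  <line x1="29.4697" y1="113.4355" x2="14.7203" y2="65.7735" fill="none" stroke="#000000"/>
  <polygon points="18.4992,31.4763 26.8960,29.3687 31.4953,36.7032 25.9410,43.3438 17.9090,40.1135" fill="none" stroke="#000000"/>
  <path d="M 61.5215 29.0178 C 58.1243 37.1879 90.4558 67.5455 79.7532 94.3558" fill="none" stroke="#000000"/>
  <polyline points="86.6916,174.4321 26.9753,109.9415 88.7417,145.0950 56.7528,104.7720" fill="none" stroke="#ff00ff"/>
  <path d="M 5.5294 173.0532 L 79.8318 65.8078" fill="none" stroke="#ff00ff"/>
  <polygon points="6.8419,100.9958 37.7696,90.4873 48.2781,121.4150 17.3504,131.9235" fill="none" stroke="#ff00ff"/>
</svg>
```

(Gcodetools for Inkscape — laser output)
G21
G90
G00 X29.4697 Y79.4192
M3 S826
G1 X14.7203 Y127.0812 F1089
G00 X18.4992 Y161.3784
M3 S826
G1 X26.8960 Y163.4860 F1089
G1 X31.4953 Y156.1515
G1 X25.9410 Y149.5109
G1 X17.9090 Y152.7412
G1 X18.4992 Y161.3784
G00 X61.5215 Y163.8369
M3 S826
G1 X67.1167 Y149.2241 F1089
G1 X79.0282 Y125.5385
G1 X79.7532 Y98.4989
G00 X86.6916 Y18.4226
M3 S220
G1 X26.9753 Y82.9132 F2906
G1 X88.7417 Y47.7597
G1 X56.7528 Y88.0827
G00 X5.5294 Y19.8015
M3 S220
G1 X79.8318 Y127.0469 F2906
G00 X6.8419 Y91.8589
M3 S220
G1 X37.7696 Y102.3674 F2906
G1 X48.2781 Y71.4397
G1 X17.3504 Y60.9312
G1 X6.8419 Y91.8589
M5
G00 X0.0000 Y0.0000

Since the viewBox matches the mm dimensions, user units are millimetres directly. The only transform is the Y-flip y_m = 192.8547 − y_svg.

Shape 1 is a line segment drawn with `<line>`. Its stroke #000000 means cut at S826, F1089. After flipping Y the toolpath is (29.4697,79.4192) → (14.7203,127.0812).

Shape 2 is a regular polygon drawn with `<polygon>`. Its stroke #000000 means cut at S826, F1089. After flipping Y the toolpath is (18.4992,161.3784) → (26.8960,163.4860) → (31.4953,156.1515) → (25.9410,149.5109) → (17.9090,152.7412) → (18.4992,161.3784), returning to the start.

Shape 3 is a cubic bezier drawn with `<path>`. Its stroke #000000 means cut at S826, F1089. After flipping Y the toolpath is (61.5215,163.8369) → (67.1167,149.2241) → (79.0282,125.5385) → (79.7532,98.4989).

Shape 4 is a open polyline drawn with `<polyline>`. Its stroke #ff00ff means engrave at S220, F2906. After flipping Y the toolpath is (86.6916,18.4226) → (26.9753,82.9132) → (88.7417,47.7597) → (56.7528,88.0827).

Shape 5 is a line segment drawn with `<path>`. Its stroke #ff00ff means engrave at S220, F2906. After flipping Y the toolpath is (5.5294,19.8015) → (79.8318,127.0469).

Shape 6 is a regular polygon drawn with `<polygon>`. Its stroke #ff00ff means engrave at S220, F2906. After flipping Y the toolpath is (6.8419,91.8589) → (37.7696,102.3674) → (48.2781,71.4397) → (17.3504,60.9312) → (6.8419,91.8589), returning to the start.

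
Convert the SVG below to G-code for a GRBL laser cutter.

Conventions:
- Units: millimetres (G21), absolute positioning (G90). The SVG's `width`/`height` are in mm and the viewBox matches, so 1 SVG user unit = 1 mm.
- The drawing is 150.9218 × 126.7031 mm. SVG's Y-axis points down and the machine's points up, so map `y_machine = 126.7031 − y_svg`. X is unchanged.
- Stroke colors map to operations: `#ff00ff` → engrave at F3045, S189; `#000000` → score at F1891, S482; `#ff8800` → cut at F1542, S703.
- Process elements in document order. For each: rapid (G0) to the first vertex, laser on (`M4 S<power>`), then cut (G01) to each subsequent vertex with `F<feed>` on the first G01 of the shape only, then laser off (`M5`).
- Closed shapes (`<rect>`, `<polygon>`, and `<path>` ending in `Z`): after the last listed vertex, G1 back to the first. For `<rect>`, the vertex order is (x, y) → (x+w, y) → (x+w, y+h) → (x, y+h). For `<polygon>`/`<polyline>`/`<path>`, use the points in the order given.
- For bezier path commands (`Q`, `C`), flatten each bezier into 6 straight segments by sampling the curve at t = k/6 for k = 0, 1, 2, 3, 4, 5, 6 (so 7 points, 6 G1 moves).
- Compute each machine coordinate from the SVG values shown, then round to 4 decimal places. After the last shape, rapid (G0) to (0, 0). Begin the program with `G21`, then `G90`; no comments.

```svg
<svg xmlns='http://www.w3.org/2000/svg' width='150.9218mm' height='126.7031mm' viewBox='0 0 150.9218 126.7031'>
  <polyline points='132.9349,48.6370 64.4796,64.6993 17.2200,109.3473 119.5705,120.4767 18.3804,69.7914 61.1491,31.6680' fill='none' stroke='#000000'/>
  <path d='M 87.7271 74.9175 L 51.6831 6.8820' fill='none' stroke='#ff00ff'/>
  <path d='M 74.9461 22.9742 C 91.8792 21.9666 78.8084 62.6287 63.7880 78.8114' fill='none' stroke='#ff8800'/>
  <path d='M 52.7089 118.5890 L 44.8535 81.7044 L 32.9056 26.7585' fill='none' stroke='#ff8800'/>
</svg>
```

G21
G90
G0 X132.9349 Y78.0661
M4 S482
G01 X64.4796 Y62.0038 F1891
G01 X17.2200 Y17.3558
G01 X119.5705 Y6.2264
G01 X18.3804 Y56.9117
G01 X61.1491 Y95.0351
M5
G0 X87.7271 Y51.7856
M4 S189
G01 X51.6831 Y119.8211 F3045
M5
G0 X74.9461 Y103.7289
M4 S703
G01 X81.0422 Y101.0665 F1542
G01 X82.9169 Y93.2966
G01 X81.3496 Y82.2567
G01 X77.1195 Y69.7842
G01 X71.0059 Y57.7168
G01 X63.7880 Y47.8917
M5
G0 X52.7089 Y8.1141
M4 S703
G01 X44.8535 Y44.9987 F1542
G01 X32.9056 Y99.9446
M5
G0 X0.0000 Y0.0000

Since the viewBox matches the mm dimensions, user units are millimetres directly. The only transform is the Y-flip y_m = 126.7031 − y_svg.

Shape 1 is a open polyline drawn with `<polyline>`. Its stroke #000000 means score at S482, F1891. After flipping Y the toolpath is (132.9349,78.0661) → (64.4796,62.0038) → (17.2200,17.3558) → (119.5705,6.2264) → (18.3804,56.9117) → (61.1491,95.0351).

Shape 2 is a line segment drawn with `<path>`. Its stroke #ff00ff means engrave at S189, F3045. After flipping Y the toolpath is (87.7271,51.7856) → (51.6831,119.8211).

Shape 3 is a cubic bezier drawn with `<path>`. Its stroke #ff8800 means cut at S703, F1542. After flipping Y the toolpath is (74.9461,103.7289) → (81.0422,101.0665) → (82.9169,93.2966) → (81.3496,82.2567) → (77.1195,69.7842) → (71.0059,57.7168) → (63.7880,47.8917).

Shape 4 is a open polyline drawn with `<path>`. Its stroke #ff8800 means cut at S703, F1542. After flipping Y the toolpath is (52.7089,8.1141) → (44.8535,44.9987) → (32.9056,99.9446).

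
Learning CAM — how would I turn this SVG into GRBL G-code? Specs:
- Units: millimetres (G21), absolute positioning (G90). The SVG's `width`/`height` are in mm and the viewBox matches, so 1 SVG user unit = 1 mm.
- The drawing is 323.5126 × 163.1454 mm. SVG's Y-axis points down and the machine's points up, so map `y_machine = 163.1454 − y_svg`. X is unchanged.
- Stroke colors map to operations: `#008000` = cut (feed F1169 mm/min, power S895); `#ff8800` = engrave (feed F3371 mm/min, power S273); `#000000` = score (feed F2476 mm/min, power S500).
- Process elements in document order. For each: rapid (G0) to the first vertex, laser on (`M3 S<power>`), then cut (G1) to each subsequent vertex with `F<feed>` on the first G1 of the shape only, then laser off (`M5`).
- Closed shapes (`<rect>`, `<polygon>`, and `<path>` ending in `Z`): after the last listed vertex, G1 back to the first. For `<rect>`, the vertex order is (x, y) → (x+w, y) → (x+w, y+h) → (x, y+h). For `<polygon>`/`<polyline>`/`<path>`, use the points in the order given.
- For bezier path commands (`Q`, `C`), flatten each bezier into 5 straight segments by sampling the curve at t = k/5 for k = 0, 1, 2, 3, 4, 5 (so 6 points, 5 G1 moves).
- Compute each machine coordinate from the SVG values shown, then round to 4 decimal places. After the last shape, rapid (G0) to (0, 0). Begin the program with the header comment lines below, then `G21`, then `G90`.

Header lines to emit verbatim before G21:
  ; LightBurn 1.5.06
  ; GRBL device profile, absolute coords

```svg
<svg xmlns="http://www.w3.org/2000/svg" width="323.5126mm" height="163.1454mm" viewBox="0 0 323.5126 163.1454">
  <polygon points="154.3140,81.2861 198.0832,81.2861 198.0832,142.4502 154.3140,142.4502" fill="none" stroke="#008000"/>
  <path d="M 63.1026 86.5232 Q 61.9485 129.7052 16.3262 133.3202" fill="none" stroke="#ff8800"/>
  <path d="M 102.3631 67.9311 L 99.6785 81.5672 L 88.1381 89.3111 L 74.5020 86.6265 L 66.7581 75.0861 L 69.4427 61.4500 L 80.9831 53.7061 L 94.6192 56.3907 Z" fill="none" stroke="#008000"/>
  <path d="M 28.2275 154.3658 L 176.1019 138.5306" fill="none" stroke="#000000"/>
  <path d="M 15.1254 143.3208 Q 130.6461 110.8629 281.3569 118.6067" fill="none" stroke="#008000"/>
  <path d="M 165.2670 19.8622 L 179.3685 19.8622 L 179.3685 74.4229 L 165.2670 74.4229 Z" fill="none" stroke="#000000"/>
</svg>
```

viewBox `0 0 323.5126 163.1454` with mm width/height → 1 unit = 1 mm. Flip: y_m = 163.1454 − y_svg.

**Shape 1** — `<polygon>` rectangle, stroke `#008000` → cut (S895, F1169). Machine vertices: (154.3140,81.8593) → (198.0832,81.8593) → (198.0832,20.6952) → (154.3140,20.6952) → (154.3140,81.8593). Closed: final G1 returns to the first vertex.

**Shape 2** — `<path>` quadratic bezier, stroke `#ff8800` → engrave (S273, F3371). Control points (SVG): P0=(63.1026,86.5232), P1=(61.9485,129.7052), P2=(16.3262,133.3202); sampled at t=k/5. Machine vertices: (63.1026,76.6222) → (60.8622,60.9321) → (55.0644,48.4073) → (45.7091,39.0479) → (32.7964,32.8539) → (16.3262,29.8252). Open path.

**Shape 3** — `<path>` regular polygon, stroke `#008000` → cut (S895, F1169). Machine vertices: (102.3631,95.2143) → (99.6785,81.5782) → (88.1381,73.8343) → (74.5020,76.5189) → (66.7581,88.0593) → (69.4427,101.6954) → (80.9831,109.4393) → (94.6192,106.7547) → (102.3631,95.2143). Closed: final G1 returns to the first vertex.

**Shape 4** — `<path>` line segment, stroke `#000000` → score (S500, F2476). Machine vertices: (28.2275,8.7796) → (176.1019,24.6148). Open path.

**Shape 5** — `<path>` quadratic bezier, stroke `#008000` → cut (S895, F1169). Control points (SVG): P0=(15.1254,143.3208), P1=(130.6461,110.8629), P2=(281.3569,118.6067); sampled at t=k/5. Machine vertices: (15.1254,19.8246) → (62.7413,31.1997) → (113.1724,39.3586) → (166.4187,44.3015) → (222.4802,46.0282) → (281.3569,44.5387). Open path.

**Shape 6** — `<path>` rectangle, stroke `#000000` → score (S500, F2476). Machine vertices: (165.2670,143.2832) → (179.3685,143.2832) → (179.3685,88.7225) → (165.2670,88.7225) → (165.2670,143.2832). Closed: final G1 returns to the first vertex.

; LightBurn 1.5.06
; GRBL device profile, absolute coords
G21
G90
G0 X154.3140 Y81.8593
M3 S895
G1 X198.0832 Y81.8593 F1169
G1 X198.0832 Y20.6952
G1 X154.3140 Y20.6952
G1 X154.3140 Y81.8593
M5
G0 X63.1026 Y76.6222
M3 S273
G1 X60.8622 Y60.9321 F3371
G1 X55.0644 Y48.4073
G1 X45.7091 Y39.0479
G1 X32.7964 Y32.8539
G1 X16.3262 Y29.8252
M5
G0 X102.3631 Y95.2143
M3 S895
G1 X99.6785 Y81.5782 F1169
G1 X88.1381 Y73.8343
G1 X74.5020 Y76.5189
G1 X66.7581 Y88.0593
G1 X69.4427 Y101.6954
G1 X80.9831 Y109.4393
G1 X94.6192 Y106.7547
G1 X102.3631 Y95.2143
M5
G0 X28.2275 Y8.7796
M3 S500
G1 X176.1019 Y24.6148 F2476
M5
G0 X15.1254 Y19.8246
M3 S895
G1 X62.7413 Y31.1997 F1169
G1 X113.1724 Y39.3586
G1 X166.4187 Y44.3015
G1 X222.4802 Y46.0282
G1 X281.3569 Y44.5387
M5
G0 X165.2670 Y143.2832
M3 S500
G1 X179.3685 Y143.2832 F2476
G1 X179.3685 Y88.7225
G1 X165.2670 Y88.7225
G1 X165.2670 Y143.2832
M5
G0 X0.0000 Y0.0000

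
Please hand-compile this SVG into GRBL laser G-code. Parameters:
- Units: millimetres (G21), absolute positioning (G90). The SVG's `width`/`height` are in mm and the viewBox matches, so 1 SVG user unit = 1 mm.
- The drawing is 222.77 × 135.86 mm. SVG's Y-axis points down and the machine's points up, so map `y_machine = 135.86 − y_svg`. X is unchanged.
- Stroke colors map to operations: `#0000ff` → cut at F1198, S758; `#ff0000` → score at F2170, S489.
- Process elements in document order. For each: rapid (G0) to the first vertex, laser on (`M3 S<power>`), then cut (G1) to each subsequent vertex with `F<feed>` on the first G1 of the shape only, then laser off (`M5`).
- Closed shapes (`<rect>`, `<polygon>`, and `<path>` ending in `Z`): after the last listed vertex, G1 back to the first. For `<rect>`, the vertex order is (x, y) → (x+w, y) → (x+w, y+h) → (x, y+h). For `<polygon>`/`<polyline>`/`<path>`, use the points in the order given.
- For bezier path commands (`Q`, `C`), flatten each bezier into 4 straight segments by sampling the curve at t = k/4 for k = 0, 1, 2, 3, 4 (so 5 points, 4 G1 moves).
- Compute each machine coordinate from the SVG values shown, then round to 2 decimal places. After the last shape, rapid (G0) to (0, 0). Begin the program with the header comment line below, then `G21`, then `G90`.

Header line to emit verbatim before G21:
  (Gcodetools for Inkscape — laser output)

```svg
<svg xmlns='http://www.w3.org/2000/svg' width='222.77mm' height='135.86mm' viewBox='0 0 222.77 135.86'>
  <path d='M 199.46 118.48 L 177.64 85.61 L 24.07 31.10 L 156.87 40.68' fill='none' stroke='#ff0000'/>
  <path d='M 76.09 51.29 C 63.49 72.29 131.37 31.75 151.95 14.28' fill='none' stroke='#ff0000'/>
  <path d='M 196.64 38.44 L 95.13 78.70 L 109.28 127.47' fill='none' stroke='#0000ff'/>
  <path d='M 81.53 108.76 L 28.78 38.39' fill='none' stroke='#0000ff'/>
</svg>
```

(Gcodetools for Inkscape — laser output)
G21
G90
G0 X199.46 Y17.38
M3 S489
G1 X177.64 Y50.25 F2170
G1 X24.07 Y104.76
G1 X156.87 Y95.18
M5
G0 X76.09 Y84.57
M3 S489
G1 X79.73 Y79.04 F2170
G1 X101.58 Y88.65
G1 X129.64 Y105.47
G1 X151.95 Y121.58
M5
G0 X196.64 Y97.42
M3 S758
G1 X95.13 Y57.16 F1198
G1 X109.28 Y8.39
M5
G0 X81.53 Y27.10
M3 S758
G1 X28.78 Y97.47 F1198
M5
G0 X0.00 Y0.00

Since the viewBox matches the mm dimensions, user units are millimetres directly. The only transform is the Y-flip y_m = 135.86 − y_svg.

Shape 1 is a open polyline drawn with `<path>`. Its stroke #ff0000 means score at S489, F2170. After flipping Y the toolpath is (199.46,17.38) → (177.64,50.25) → (24.07,104.76) → (156.87,95.18).

Shape 2 is a cubic bezier drawn with `<path>`. Its stroke #ff0000 means score at S489, F2170. After flipping Y the toolpath is (76.09,84.57) → (79.73,79.04) → (101.58,88.65) → (129.64,105.47) → (151.95,121.58).

Shape 3 is a open polyline drawn with `<path>`. Its stroke #0000ff means cut at S758, F1198. After flipping Y the toolpath is (196.64,97.42) → (95.13,57.16) → (109.28,8.39).

Shape 4 is a line segment drawn with `<path>`. Its stroke #0000ff means cut at S758, F1198. After flipping Y the toolpath is (81.53,27.10) → (28.78,97.47).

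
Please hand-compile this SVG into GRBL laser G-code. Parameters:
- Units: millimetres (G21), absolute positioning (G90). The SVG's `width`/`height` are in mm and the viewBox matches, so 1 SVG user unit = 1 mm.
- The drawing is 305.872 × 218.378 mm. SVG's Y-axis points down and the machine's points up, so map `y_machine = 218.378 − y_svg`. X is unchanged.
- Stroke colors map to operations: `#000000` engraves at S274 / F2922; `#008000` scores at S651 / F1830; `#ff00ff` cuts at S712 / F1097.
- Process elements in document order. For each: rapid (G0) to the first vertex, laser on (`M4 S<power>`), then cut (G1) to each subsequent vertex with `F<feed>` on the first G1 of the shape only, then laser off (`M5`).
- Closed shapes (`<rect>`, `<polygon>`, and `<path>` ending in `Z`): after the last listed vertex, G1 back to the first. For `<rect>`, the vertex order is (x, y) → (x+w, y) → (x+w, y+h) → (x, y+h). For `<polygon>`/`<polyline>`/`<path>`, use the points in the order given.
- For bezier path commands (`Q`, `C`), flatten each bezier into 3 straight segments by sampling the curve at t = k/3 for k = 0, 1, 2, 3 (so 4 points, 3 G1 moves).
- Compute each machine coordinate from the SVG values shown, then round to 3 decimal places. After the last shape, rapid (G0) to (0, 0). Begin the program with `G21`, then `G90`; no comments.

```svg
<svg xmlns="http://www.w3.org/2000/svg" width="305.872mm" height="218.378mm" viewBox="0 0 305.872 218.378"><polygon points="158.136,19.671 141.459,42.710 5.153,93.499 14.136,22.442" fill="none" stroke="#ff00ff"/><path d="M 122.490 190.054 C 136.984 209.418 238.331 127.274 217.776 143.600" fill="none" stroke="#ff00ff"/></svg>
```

G21
G90
G0 X158.136 Y198.707
M4 S712
G1 X141.459 Y175.668 F1097
G1 X5.153 Y124.879
G1 X14.136 Y195.936
G1 X158.136 Y198.707
M5
G0 X122.490 Y28.324
M4 S712
G1 X158.203 Y35.389 F1097
G1 X205.429 Y65.687
G1 X217.776 Y74.778
M5
G0 X0.000 Y0.000

Since the viewBox matches the mm dimensions, user units are millimetres directly. The only transform is the Y-flip y_m = 218.378 − y_svg.

Shape 1 is a closed polygon drawn with `<polygon>`. Its stroke #ff00ff means cut at S712, F1097. After flipping Y the toolpath is (158.136,198.707) → (141.459,175.668) → (5.153,124.879) → (14.136,195.936) → (158.136,198.707), returning to the start.

Shape 2 is a cubic bezier drawn with `<path>`. Its stroke #ff00ff means cut at S712, F1097. After flipping Y the toolpath is (122.490,28.324) → (158.203,35.389) → (205.429,65.687) → (217.776,74.778).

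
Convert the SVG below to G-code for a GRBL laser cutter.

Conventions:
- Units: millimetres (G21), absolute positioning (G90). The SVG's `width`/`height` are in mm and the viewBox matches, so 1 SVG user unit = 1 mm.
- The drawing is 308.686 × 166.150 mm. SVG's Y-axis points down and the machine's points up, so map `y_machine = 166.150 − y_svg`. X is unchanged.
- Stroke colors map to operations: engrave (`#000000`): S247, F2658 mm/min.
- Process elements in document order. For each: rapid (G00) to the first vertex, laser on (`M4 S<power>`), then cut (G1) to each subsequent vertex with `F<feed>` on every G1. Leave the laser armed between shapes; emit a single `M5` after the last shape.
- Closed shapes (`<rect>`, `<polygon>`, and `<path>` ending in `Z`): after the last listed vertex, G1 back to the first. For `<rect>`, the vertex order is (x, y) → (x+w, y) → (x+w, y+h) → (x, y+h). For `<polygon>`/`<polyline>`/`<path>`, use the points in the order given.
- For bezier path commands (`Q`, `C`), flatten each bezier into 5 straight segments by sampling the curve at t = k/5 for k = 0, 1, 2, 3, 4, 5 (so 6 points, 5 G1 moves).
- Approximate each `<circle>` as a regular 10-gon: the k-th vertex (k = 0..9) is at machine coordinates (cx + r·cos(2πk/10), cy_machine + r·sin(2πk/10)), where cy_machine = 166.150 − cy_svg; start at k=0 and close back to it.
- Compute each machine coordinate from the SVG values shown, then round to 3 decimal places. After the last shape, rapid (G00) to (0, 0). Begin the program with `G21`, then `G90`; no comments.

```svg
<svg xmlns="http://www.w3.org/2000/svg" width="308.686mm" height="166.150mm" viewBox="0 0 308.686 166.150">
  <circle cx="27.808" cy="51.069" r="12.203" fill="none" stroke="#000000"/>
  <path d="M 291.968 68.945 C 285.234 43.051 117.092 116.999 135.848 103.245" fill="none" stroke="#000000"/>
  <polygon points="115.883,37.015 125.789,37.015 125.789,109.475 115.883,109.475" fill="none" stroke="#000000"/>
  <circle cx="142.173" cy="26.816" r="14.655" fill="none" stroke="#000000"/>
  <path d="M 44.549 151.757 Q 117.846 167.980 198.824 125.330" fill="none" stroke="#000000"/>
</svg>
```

viewBox `0 0 308.686 166.150` with mm width/height → 1 unit = 1 mm. Flip: y_m = 166.150 − y_svg.

**Shape 1** — `<circle>` circle, stroke `#000000` → engrave (S247, F2658). Machine vertices: (40.011,115.081) → (37.680,122.254) → (31.579,126.687) → (24.037,126.687) → (17.936,122.254) → (15.605,115.081) → (17.936,107.908) → (24.037,103.475) → (31.579,103.475) → (37.680,107.908) → (40.011,115.081). Closed: final G1 returns to the first vertex.

**Shape 2** — `<path>` cubic bezier, stroke `#000000` → engrave (S247, F2658). Control points (SVG): P0=(291.968,68.945), P1=(285.234,43.051), P2=(117.092,116.999), P3=(135.848,103.245); sampled at t=k/5. Machine vertices: (291.968,97.205) → (271.345,102.261) → (228.703,92.356) → (180.760,76.494) → (144.236,63.676) → (135.848,62.905). Open path.

**Shape 3** — `<polygon>` rectangle, stroke `#000000` → engrave (S247, F2658). Machine vertices: (115.883,129.135) → (125.789,129.135) → (125.789,56.675) → (115.883,56.675) → (115.883,129.135). Closed: final G1 returns to the first vertex.

**Shape 4** — `<circle>` circle, stroke `#000000` → engrave (S247, F2658). Machine vertices: (156.828,139.334) → (154.029,147.948) → (146.702,153.272) → (137.644,153.272) → (130.317,147.948) → (127.518,139.334) → (130.317,130.720) → (137.644,125.396) → (146.702,125.396) → (154.029,130.720) → (156.828,139.334). Closed: final G1 returns to the first vertex.

**Shape 5** — `<path>` quadratic bezier, stroke `#000000` → engrave (S247, F2658). Control points (SVG): P0=(44.549,151.757), P1=(117.846,167.980), P2=(198.824,125.330); sampled at t=k/5. Machine vertices: (44.549,14.393) → (74.175,10.259) → (104.416,10.834) → (135.271,16.120) → (166.740,26.115) → (198.824,40.820). Open path.

G21
G90
G00 X40.011 Y115.081
M4 S247
G1 X37.680 Y122.254 F2658
G1 X31.579 Y126.687 F2658
G1 X24.037 Y126.687 F2658
G1 X17.936 Y122.254 F2658
G1 X15.605 Y115.081 F2658
G1 X17.936 Y107.908 F2658
G1 X24.037 Y103.475 F2658
G1 X31.579 Y103.475 F2658
G1 X37.680 Y107.908 F2658
G1 X40.011 Y115.081 F2658
G00 X291.968 Y97.205
M4 S247
G1 X271.345 Y102.261 F2658
G1 X228.703 Y92.356 F2658
G1 X180.760 Y76.494 F2658
G1 X144.236 Y63.676 F2658
G1 X135.848 Y62.905 F2658
G00 X115.883 Y129.135
M4 S247
G1 X125.789 Y129.135 F2658
G1 X125.789 Y56.675 F2658
G1 X115.883 Y56.675 F2658
G1 X115.883 Y129.135 F2658
G00 X156.828 Y139.334
M4 S247
G1 X154.029 Y147.948 F2658
G1 X146.702 Y153.272 F2658
G1 X137.644 Y153.272 F2658
G1 X130.317 Y147.948 F2658
G1 X127.518 Y139.334 F2658
G1 X130.317 Y130.720 F2658
G1 X137.644 Y125.396 F2658
G1 X146.702 Y125.396 F2658
G1 X154.029 Y130.720 F2658
G1 X156.828 Y139.334 F2658
G00 X44.549 Y14.393
M4 S247
G1 X74.175 Y10.259 F2658
G1 X104.416 Y10.834 F2658
G1 X135.271 Y16.120 F2658
G1 X166.740 Y26.115 F2658
G1 X198.824 Y40.820 F2658
M5
G00 X0.000 Y0.000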